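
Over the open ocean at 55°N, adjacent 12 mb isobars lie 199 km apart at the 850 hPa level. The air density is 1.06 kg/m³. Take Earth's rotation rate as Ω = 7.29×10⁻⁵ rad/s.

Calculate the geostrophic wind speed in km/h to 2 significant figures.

Coriolis parameter at 55°N:
f = 2Ω sin φ = 2 × 7.29×10⁻⁵ × sin 55° = 1.19×10⁻⁴ s⁻¹
Pressure gradient: |∂P/∂n| = 1200 Pa / 199000 m = 6.03×10⁻³ Pa/m
Geostrophic balance (pressure-gradient force = Coriolis force):
V_g = (1/(fρ)) |∂P/∂n| = 6.03×10⁻³ / (1.19×10⁻⁴ × 1.06) = 47.6 m/s
Converting: 47.6 m/s × 3.6 = 170 km/h

170 km/h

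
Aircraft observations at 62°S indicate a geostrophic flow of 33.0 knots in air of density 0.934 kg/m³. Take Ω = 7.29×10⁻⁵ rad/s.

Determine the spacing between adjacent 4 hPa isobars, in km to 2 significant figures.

200 km

Coriolis parameter at 62°S:
f = 2Ω sin φ = 2 × 7.29×10⁻⁵ × sin 62° = 1.29×10⁻⁴ s⁻¹
Wind speed in SI: 33.0 knots = 17.0 m/s
Geostrophic balance rearranged: |∂P/∂n| = f ρ V_g
|∂P/∂n| = 1.29×10⁻⁴ × 0.934 × 17.0 = 2.04×10⁻³ Pa/m
Isobar spacing: Δn = ΔP/|∂P/∂n| = 400 Pa / 2.04×10⁻³ Pa/m = 195961 m ≈ 200 km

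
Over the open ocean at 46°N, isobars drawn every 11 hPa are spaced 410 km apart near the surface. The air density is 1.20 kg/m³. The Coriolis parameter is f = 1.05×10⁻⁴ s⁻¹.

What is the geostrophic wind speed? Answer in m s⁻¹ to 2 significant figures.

21 m s⁻¹

Pressure gradient: |∂P/∂n| = 1100 Pa / 410000 m = 2.68×10⁻³ Pa/m
Geostrophic balance (pressure-gradient force = Coriolis force):
V_g = (1/(fρ)) |∂P/∂n| = 2.68×10⁻³ / (1.05×10⁻⁴ × 1.20) = 21.3 m/s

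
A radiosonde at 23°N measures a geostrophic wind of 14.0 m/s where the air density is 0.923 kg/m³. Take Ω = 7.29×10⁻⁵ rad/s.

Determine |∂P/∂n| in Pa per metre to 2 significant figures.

Coriolis parameter at 23°N:
f = 2Ω sin φ = 2 × 7.29×10⁻⁵ × sin 23° = 5.70×10⁻⁵ s⁻¹
Geostrophic balance rearranged: |∂P/∂n| = f ρ V_g
|∂P/∂n| = 5.70×10⁻⁵ × 0.923 × 14.0 = 7.36×10⁻⁴ Pa/m

7.4×10⁻⁴ Pa/m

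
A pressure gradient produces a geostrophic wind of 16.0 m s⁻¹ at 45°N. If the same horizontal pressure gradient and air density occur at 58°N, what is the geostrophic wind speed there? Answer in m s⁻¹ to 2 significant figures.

13 m s⁻¹

With the same pressure gradient and density, V_g ∝ 1/f ∝ 1/sin φ.
V₂ = V₁ · sin φ₁ / sin φ₂ = 16.0 × sin 45° / sin 58°
V₂ = 16.0 × 0.7071/0.8480 = 13 m s⁻¹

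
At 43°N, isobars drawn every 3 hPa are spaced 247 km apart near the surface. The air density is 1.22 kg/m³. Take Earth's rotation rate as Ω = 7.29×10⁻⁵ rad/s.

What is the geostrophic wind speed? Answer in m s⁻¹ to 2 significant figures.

Coriolis parameter at 43°N:
f = 2Ω sin φ = 2 × 7.29×10⁻⁵ × sin 43° = 9.94×10⁻⁵ s⁻¹
Pressure gradient: |∂P/∂n| = 300 Pa / 247000 m = 1.21×10⁻³ Pa/m
Geostrophic balance (pressure-gradient force = Coriolis force):
V_g = (1/(fρ)) |∂P/∂n| = 1.21×10⁻³ / (9.94×10⁻⁵ × 1.22) = 10.0 m/s

10 m s⁻¹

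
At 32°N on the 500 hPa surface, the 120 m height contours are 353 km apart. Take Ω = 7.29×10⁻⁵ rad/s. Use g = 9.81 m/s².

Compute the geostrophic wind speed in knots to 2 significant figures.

Coriolis parameter at 32°N:
f = 2Ω sin φ = 2 × 7.29×10⁻⁵ × sin 32° = 7.73×10⁻⁵ s⁻¹
Height gradient: |∂Z/∂n| = 120 m / 353000 m = 3.40×10⁻⁴
On a pressure surface, geostrophic balance gives V_g = (g/f)|∂Z/∂n|:
V_g = 9.81 × 3.40×10⁻⁴ / 7.73×10⁻⁵ = 43.2 m/s
Converting: 43.2 m/s × 1.944 = 84 knots

84 knots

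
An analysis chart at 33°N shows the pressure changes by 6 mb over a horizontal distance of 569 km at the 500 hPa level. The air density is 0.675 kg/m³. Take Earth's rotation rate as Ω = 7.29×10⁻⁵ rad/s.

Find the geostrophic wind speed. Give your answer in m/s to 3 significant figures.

19.7 m/s

Coriolis parameter at 33°N:
f = 2Ω sin φ = 2 × 7.29×10⁻⁵ × sin 33° = 7.94×10⁻⁵ s⁻¹
Pressure gradient: |∂P/∂n| = 600 Pa / 569000 m = 1.05×10⁻³ Pa/m
Geostrophic balance (pressure-gradient force = Coriolis force):
V_g = (1/(fρ)) |∂P/∂n| = 1.05×10⁻³ / (7.94×10⁻⁵ × 0.675) = 19.7 m/s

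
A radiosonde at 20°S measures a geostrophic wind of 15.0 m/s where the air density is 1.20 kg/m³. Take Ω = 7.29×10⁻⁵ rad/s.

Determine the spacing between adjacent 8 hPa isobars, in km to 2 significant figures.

Coriolis parameter at 20°S:
f = 2Ω sin φ = 2 × 7.29×10⁻⁵ × sin 20° = 4.99×10⁻⁵ s⁻¹
Geostrophic balance rearranged: |∂P/∂n| = f ρ V_g
|∂P/∂n| = 4.99×10⁻⁵ × 1.20 × 15.0 = 8.98×10⁻⁴ Pa/m
Isobar spacing: Δn = ΔP/|∂P/∂n| = 800 Pa / 8.98×10⁻⁴ Pa/m = 891268 m ≈ 890 km

890 km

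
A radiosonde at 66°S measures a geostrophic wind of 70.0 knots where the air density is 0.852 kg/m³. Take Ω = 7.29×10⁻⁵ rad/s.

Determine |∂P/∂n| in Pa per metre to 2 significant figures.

Coriolis parameter at 66°S:
f = 2Ω sin φ = 2 × 7.29×10⁻⁵ × sin 66° = 1.33×10⁻⁴ s⁻¹
Wind speed in SI: 70.0 knots = 36.0 m/s
Geostrophic balance rearranged: |∂P/∂n| = f ρ V_g
|∂P/∂n| = 1.33×10⁻⁴ × 0.852 × 36.0 = 4.09×10⁻³ Pa/m

4.1×10⁻³ Pa/m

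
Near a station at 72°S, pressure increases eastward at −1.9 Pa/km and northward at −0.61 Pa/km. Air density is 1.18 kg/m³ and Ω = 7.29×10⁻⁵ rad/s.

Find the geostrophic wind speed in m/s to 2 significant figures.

Coriolis parameter at 72°S:
f = 2Ω sin φ = 2 × 7.29×10⁻⁵ × sin 72° = 1.39×10⁻⁴ s⁻¹
In the Southern Hemisphere f is negative: f = −1.39×10⁻⁴ s⁻¹.
Component geostrophic relations (x east, y north):
u_g = −(1/(fρ)) ∂P/∂y,  v_g = (1/(fρ)) ∂P/∂x
u_g = −(−0.61×10⁻³)/(−1.39×10⁻⁴ × 1.18) = −3.73 m/s;  v_g = (−1.9×10⁻³)/(−1.39×10⁻⁴ × 1.18) = 11.6 m/s
|V_g| = √(u_g² + v_g²) = 12.2 m/s

12 m/s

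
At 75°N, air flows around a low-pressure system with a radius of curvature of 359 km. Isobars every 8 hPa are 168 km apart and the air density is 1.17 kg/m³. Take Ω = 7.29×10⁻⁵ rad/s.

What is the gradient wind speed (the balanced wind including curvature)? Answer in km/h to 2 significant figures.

74 km/h

Coriolis parameter at 75°N:
f = 2Ω sin φ = 2 × 7.29×10⁻⁵ × sin 75° = 1.41×10⁻⁴ s⁻¹
Pressure gradient: |∂P/∂n| = 800 Pa / 168000 m = 4.76×10⁻³ Pa/m
Geostrophic speed: V_g = |∂P/∂n|/(fρ) = 4.76×10⁻³/(1.41×10⁻⁴ × 1.17) = 28.9 m/s
Around a low, centrifugal force acts outward with Coriolis, so pressure-gradient force balances both:
(1/ρ)|∂P/∂n| = fV + V²/R  →  V² + fR·V − fR·V_g = 0
With fR = 1.41×10⁻⁴ × 359×10³ m = 50.6 m/s:
V = [−fR + √((fR)² + 4 fR V_g)]/2 = [−50.6 + √(50.6² + 4×50.6×28.9)]/2 = 20.5 m/s
Subgeostrophic (V < V_g = 28.9 m/s), as expected around a low.
Converting: 20.5 m/s × 3.6 = 74 km/h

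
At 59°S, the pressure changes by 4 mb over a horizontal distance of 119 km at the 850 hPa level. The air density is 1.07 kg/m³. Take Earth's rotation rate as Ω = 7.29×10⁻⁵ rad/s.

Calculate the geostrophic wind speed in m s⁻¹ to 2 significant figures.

25 m s⁻¹

Coriolis parameter at 59°S:
f = 2Ω sin φ = 2 × 7.29×10⁻⁵ × sin 59° = 1.25×10⁻⁴ s⁻¹
Pressure gradient: |∂P/∂n| = 400 Pa / 119000 m = 3.36×10⁻³ Pa/m
Geostrophic balance (pressure-gradient force = Coriolis force):
V_g = (1/(fρ)) |∂P/∂n| = 3.36×10⁻³ / (1.25×10⁻⁴ × 1.07) = 25.1 m/s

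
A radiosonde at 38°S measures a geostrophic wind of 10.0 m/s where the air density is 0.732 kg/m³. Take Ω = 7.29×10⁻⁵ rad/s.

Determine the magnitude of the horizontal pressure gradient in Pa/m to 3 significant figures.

Coriolis parameter at 38°S:
f = 2Ω sin φ = 2 × 7.29×10⁻⁵ × sin 38° = 8.98×10⁻⁵ s⁻¹
Geostrophic balance rearranged: |∂P/∂n| = f ρ V_g
|∂P/∂n| = 8.98×10⁻⁵ × 0.732 × 10.0 = 6.57×10⁻⁴ Pa/m

6.57×10⁻⁴ Pa/m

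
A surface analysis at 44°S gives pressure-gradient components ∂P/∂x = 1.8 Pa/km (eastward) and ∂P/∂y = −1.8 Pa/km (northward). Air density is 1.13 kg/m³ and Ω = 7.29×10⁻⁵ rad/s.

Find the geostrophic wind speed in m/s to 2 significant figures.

22 m/s

Coriolis parameter at 44°S:
f = 2Ω sin φ = 2 × 7.29×10⁻⁵ × sin 44° = 1.01×10⁻⁴ s⁻¹
In the Southern Hemisphere f is negative: f = −1.01×10⁻⁴ s⁻¹.
Component geostrophic relations (x east, y north):
u_g = −(1/(fρ)) ∂P/∂y,  v_g = (1/(fρ)) ∂P/∂x
u_g = −(−1.8×10⁻³)/(−1.01×10⁻⁴ × 1.13) = −15.7 m/s;  v_g = (1.8×10⁻³)/(−1.01×10⁻⁴ × 1.13) = −15.7 m/s
|V_g| = √(u_g² + v_g²) = 22.2 m/s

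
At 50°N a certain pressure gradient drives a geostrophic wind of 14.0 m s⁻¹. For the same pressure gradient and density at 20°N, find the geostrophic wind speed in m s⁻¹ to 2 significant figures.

With the same pressure gradient and density, V_g ∝ 1/f ∝ 1/sin φ.
V₂ = V₁ · sin φ₁ / sin φ₂ = 14.0 × sin 50° / sin 20°
V₂ = 14.0 × 0.7660/0.3420 = 31 m s⁻¹

31 m s⁻¹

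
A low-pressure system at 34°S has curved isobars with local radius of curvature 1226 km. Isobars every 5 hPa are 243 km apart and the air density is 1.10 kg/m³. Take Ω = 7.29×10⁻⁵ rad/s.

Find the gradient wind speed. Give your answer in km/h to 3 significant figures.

69.3 km/h

Coriolis parameter at 34°S:
f = 2Ω sin φ = 2 × 7.29×10⁻⁵ × sin 34° = 8.15×10⁻⁵ s⁻¹
Pressure gradient: |∂P/∂n| = 500 Pa / 243000 m = 2.06×10⁻³ Pa/m
Geostrophic speed: V_g = |∂P/∂n|/(fρ) = 2.06×10⁻³/(8.15×10⁻⁵ × 1.10) = 22.9 m/s
Around a low, centrifugal force acts outward with Coriolis, so pressure-gradient force balances both:
(1/ρ)|∂P/∂n| = fV + V²/R  →  V² + fR·V − fR·V_g = 0
With fR = 8.15×10⁻⁵ × 1226×10³ m = 100.0 m/s:
V = [−fR + √((fR)² + 4 fR V_g)]/2 = [−100.0 + √(100.0² + 4×100.0×22.9)]/2 = 19.2 m/s
Subgeostrophic (V < V_g = 22.9 m/s), as expected around a low.
Converting: 19.2 m/s × 3.6 = 69.3 km/h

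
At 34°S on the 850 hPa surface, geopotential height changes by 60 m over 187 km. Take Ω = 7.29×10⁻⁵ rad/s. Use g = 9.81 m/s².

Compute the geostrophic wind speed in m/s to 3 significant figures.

38.6 m/s

Coriolis parameter at 34°S:
f = 2Ω sin φ = 2 × 7.29×10⁻⁵ × sin 34° = 8.15×10⁻⁵ s⁻¹
Height gradient: |∂Z/∂n| = 60 m / 187000 m = 3.21×10⁻⁴
On a pressure surface, geostrophic balance gives V_g = (g/f)|∂Z/∂n|:
V_g = 9.81 × 3.21×10⁻⁴ / 8.15×10⁻⁵ = 38.6 m/s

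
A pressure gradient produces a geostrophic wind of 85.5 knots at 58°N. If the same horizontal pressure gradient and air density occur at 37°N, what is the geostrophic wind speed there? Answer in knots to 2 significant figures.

With the same pressure gradient and density, V_g ∝ 1/f ∝ 1/sin φ.
V₂ = V₁ · sin φ₁ / sin φ₂ = 85.5 × sin 58° / sin 37°
V₂ = 85.5 × 0.8480/0.6018 = 120 knots

120 knots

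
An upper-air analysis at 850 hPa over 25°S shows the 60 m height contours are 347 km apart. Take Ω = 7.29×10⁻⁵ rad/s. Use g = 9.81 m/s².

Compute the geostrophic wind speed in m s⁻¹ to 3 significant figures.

27.5 m s⁻¹

Coriolis parameter at 25°S:
f = 2Ω sin φ = 2 × 7.29×10⁻⁵ × sin 25° = 6.16×10⁻⁵ s⁻¹
Height gradient: |∂Z/∂n| = 60 m / 347000 m = 1.73×10⁻⁴
On a pressure surface, geostrophic balance gives V_g = (g/f)|∂Z/∂n|:
V_g = 9.81 × 1.73×10⁻⁴ / 6.16×10⁻⁵ = 27.5 m/s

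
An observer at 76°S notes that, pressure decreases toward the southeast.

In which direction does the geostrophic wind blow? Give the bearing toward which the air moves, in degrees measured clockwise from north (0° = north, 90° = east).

045°

The pressure-gradient force points toward the southeast (bearing 135°).
Geostrophic balance: in the Southern Hemisphere the Coriolis force deflects motion to the left, so the geostrophic wind blows 90° to the left of the pressure-gradient force (low pressure on the right).
Rotating 135° by 90° counterclockwise gives 045° — the wind blows toward the northeast.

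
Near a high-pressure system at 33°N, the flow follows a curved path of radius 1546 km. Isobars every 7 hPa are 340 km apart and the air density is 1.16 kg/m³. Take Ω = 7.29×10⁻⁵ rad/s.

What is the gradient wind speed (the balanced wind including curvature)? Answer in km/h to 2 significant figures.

Coriolis parameter at 33°N:
f = 2Ω sin φ = 2 × 7.29×10⁻⁵ × sin 33° = 7.94×10⁻⁵ s⁻¹
Pressure gradient: |∂P/∂n| = 700 Pa / 340000 m = 2.06×10⁻³ Pa/m
Geostrophic speed: V_g = |∂P/∂n|/(fρ) = 2.06×10⁻³/(7.94×10⁻⁵ × 1.16) = 22.4 m/s
Around a high, pressure-gradient force acts outward with centrifugal, so Coriolis balances both:
fV = (1/ρ)|∂P/∂n| + V²/R  →  V² − fR·V + fR·V_g = 0
With fR = 7.94×10⁻⁵ × 1546×10³ m = 123 m/s:
V = [fR − √((fR)² − 4 fR V_g)]/2 = [123 − √(123² − 4×123×22.4)]/2 = 29.4 m/s
Supergeostrophic (V > V_g = 22.4 m/s), as expected around a high.
Converting: 29.4 m/s × 3.6 = 110 km/h

110 km/h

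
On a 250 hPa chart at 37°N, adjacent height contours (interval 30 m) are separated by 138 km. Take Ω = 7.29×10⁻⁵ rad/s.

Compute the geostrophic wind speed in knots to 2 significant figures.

Coriolis parameter at 37°N:
f = 2Ω sin φ = 2 × 7.29×10⁻⁵ × sin 37° = 8.77×10⁻⁵ s⁻¹
Height gradient: |∂Z/∂n| = 30 m / 138000 m = 2.17×10⁻⁴
On a pressure surface, geostrophic balance gives V_g = (g/f)|∂Z/∂n|:
V_g = 9.81 × 2.17×10⁻⁴ / 8.77×10⁻⁵ = 24.3 m/s
Converting: 24.3 m/s × 1.944 = 47 knots

47 knots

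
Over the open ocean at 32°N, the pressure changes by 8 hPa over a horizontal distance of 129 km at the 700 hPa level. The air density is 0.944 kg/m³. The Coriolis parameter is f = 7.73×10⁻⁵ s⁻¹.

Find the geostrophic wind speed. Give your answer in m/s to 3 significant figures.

Pressure gradient: |∂P/∂n| = 800 Pa / 129000 m = 6.20×10⁻³ Pa/m
Geostrophic balance (pressure-gradient force = Coriolis force):
V_g = (1/(fρ)) |∂P/∂n| = 6.20×10⁻³ / (7.73×10⁻⁵ × 0.944) = 85.0 m/s

85.0 m/s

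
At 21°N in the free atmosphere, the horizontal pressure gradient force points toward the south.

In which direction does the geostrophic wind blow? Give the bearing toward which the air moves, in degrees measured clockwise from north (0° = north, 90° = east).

270°

The pressure-gradient force points toward the south (bearing 180°).
Geostrophic balance: in the Northern Hemisphere the Coriolis force deflects motion to the right, so the geostrophic wind blows 90° to the right of the pressure-gradient force (low pressure on the left).
Rotating 180° by 90° clockwise gives 270° — the wind blows toward the west.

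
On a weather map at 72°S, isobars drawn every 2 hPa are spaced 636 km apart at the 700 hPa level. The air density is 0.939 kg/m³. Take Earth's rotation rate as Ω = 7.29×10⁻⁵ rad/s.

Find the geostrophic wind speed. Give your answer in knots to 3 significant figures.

Coriolis parameter at 72°S:
f = 2Ω sin φ = 2 × 7.29×10⁻⁵ × sin 72° = 1.39×10⁻⁴ s⁻¹
Pressure gradient: |∂P/∂n| = 200 Pa / 636000 m = 3.14×10⁻⁴ Pa/m
Geostrophic balance (pressure-gradient force = Coriolis force):
V_g = (1/(fρ)) |∂P/∂n| = 3.14×10⁻⁴ / (1.39×10⁻⁴ × 0.939) = 2.42 m/s
Converting: 2.42 m/s × 1.944 = 4.69 knots

4.69 knots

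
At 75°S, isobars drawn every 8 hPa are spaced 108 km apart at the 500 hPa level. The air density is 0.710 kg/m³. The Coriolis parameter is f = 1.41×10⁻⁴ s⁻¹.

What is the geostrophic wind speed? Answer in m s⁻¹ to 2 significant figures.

74 m s⁻¹

Pressure gradient: |∂P/∂n| = 800 Pa / 108000 m = 7.41×10⁻³ Pa/m
Geostrophic balance (pressure-gradient force = Coriolis force):
V_g = (1/(fρ)) |∂P/∂n| = 7.41×10⁻³ / (1.41×10⁻⁴ × 0.710) = 74.0 m/s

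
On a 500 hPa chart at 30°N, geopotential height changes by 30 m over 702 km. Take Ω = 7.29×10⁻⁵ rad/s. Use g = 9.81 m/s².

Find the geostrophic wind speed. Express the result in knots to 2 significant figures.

11 knots

Coriolis parameter at 30°N:
f = 2Ω sin φ = 2 × 7.29×10⁻⁵ × sin 30° = 7.29×10⁻⁵ s⁻¹
Height gradient: |∂Z/∂n| = 30 m / 702000 m = 4.27×10⁻⁵
On a pressure surface, geostrophic balance gives V_g = (g/f)|∂Z/∂n|:
V_g = 9.81 × 4.27×10⁻⁵ / 7.29×10⁻⁵ = 5.75 m/s
Converting: 5.75 m/s × 1.944 = 11 knots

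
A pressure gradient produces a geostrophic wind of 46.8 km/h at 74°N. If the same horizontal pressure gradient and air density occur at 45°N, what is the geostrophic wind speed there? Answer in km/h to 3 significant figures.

With the same pressure gradient and density, V_g ∝ 1/f ∝ 1/sin φ.
V₂ = V₁ · sin φ₁ / sin φ₂ = 46.8 × sin 74° / sin 45°
V₂ = 46.8 × 0.9613/0.7071 = 63.6 km/h

63.6 km/h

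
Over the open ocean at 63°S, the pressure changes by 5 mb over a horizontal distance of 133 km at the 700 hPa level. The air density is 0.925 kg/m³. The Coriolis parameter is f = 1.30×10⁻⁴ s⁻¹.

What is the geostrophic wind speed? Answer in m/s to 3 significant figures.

31.3 m/s

Pressure gradient: |∂P/∂n| = 500 Pa / 133000 m = 3.76×10⁻³ Pa/m
Geostrophic balance (pressure-gradient force = Coriolis force):
V_g = (1/(fρ)) |∂P/∂n| = 3.76×10⁻³ / (1.30×10⁻⁴ × 0.925) = 31.3 m/s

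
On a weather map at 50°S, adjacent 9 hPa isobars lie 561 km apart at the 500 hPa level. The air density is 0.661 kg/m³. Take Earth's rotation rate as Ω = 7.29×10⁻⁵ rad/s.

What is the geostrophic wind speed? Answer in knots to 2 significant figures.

42 knots

Coriolis parameter at 50°S:
f = 2Ω sin φ = 2 × 7.29×10⁻⁵ × sin 50° = 1.12×10⁻⁴ s⁻¹
Pressure gradient: |∂P/∂n| = 900 Pa / 561000 m = 1.60×10⁻³ Pa/m
Geostrophic balance (pressure-gradient force = Coriolis force):
V_g = (1/(fρ)) |∂P/∂n| = 1.60×10⁻³ / (1.12×10⁻⁴ × 0.661) = 21.7 m/s
Converting: 21.7 m/s × 1.944 = 42 knots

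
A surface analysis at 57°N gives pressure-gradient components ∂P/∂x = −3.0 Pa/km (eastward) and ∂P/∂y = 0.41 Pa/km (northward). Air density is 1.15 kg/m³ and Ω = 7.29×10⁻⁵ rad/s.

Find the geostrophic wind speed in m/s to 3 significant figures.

21.5 m/s

Coriolis parameter at 57°N:
f = 2Ω sin φ = 2 × 7.29×10⁻⁵ × sin 57° = 1.22×10⁻⁴ s⁻¹
Component geostrophic relations (x east, y north):
u_g = −(1/(fρ)) ∂P/∂y,  v_g = (1/(fρ)) ∂P/∂x
u_g = −(0.41×10⁻³)/(1.22×10⁻⁴ × 1.15) = −2.92 m/s;  v_g = (−3.0×10⁻³)/(1.22×10⁻⁴ × 1.15) = −21.3 m/s
|V_g| = √(u_g² + v_g²) = 21.5 m/s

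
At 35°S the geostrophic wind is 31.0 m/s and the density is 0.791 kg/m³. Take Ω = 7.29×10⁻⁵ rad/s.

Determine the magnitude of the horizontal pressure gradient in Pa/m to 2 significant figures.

2.1×10⁻³ Pa/m

Coriolis parameter at 35°S:
f = 2Ω sin φ = 2 × 7.29×10⁻⁵ × sin 35° = 8.36×10⁻⁵ s⁻¹
Geostrophic balance rearranged: |∂P/∂n| = f ρ V_g
|∂P/∂n| = 8.36×10⁻⁵ × 0.791 × 31.0 = 2.05×10⁻³ Pa/m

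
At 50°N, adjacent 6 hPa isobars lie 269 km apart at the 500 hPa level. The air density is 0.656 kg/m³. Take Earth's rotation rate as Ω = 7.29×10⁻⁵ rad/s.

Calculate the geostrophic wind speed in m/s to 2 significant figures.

Coriolis parameter at 50°N:
f = 2Ω sin φ = 2 × 7.29×10⁻⁵ × sin 50° = 1.12×10⁻⁴ s⁻¹
Pressure gradient: |∂P/∂n| = 600 Pa / 269000 m = 2.23×10⁻³ Pa/m
Geostrophic balance (pressure-gradient force = Coriolis force):
V_g = (1/(fρ)) |∂P/∂n| = 2.23×10⁻³ / (1.12×10⁻⁴ × 0.656) = 30.4 m/s

30 m/s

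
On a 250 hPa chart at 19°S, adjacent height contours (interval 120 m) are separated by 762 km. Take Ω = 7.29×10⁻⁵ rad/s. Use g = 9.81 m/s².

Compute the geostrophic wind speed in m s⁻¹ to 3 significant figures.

Coriolis parameter at 19°S:
f = 2Ω sin φ = 2 × 7.29×10⁻⁵ × sin 19° = 4.75×10⁻⁵ s⁻¹
Height gradient: |∂Z/∂n| = 120 m / 762000 m = 1.57×10⁻⁴
On a pressure surface, geostrophic balance gives V_g = (g/f)|∂Z/∂n|:
V_g = 9.81 × 1.57×10⁻⁴ / 4.75×10⁻⁵ = 32.5 m/s

32.5 m s⁻¹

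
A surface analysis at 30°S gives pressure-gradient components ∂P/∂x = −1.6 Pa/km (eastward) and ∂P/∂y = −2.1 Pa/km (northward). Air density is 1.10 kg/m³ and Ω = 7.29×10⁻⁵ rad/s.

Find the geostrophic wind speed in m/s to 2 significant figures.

33 m/s

Coriolis parameter at 30°S:
f = 2Ω sin φ = 2 × 7.29×10⁻⁵ × sin 30° = 7.29×10⁻⁵ s⁻¹
In the Southern Hemisphere f is negative: f = −7.29×10⁻⁵ s⁻¹.
Component geostrophic relations (x east, y north):
u_g = −(1/(fρ)) ∂P/∂y,  v_g = (1/(fρ)) ∂P/∂x
u_g = −(−2.1×10⁻³)/(−7.29×10⁻⁵ × 1.10) = −26.2 m/s;  v_g = (−1.6×10⁻³)/(−7.29×10⁻⁵ × 1.10) = 20.0 m/s
|V_g| = √(u_g² + v_g²) = 32.9 m/s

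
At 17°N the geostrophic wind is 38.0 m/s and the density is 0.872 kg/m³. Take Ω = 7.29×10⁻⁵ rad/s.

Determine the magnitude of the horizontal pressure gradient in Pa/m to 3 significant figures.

1.41×10⁻³ Pa/m

Coriolis parameter at 17°N:
f = 2Ω sin φ = 2 × 7.29×10⁻⁵ × sin 17° = 4.26×10⁻⁵ s⁻¹
Geostrophic balance rearranged: |∂P/∂n| = f ρ V_g
|∂P/∂n| = 4.26×10⁻⁵ × 0.872 × 38.0 = 1.41×10⁻³ Pa/m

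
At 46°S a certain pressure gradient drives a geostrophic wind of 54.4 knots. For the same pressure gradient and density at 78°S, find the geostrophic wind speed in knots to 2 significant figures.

40 knots

With the same pressure gradient and density, V_g ∝ 1/f ∝ 1/sin φ.
V₂ = V₁ · sin φ₁ / sin φ₂ = 54.4 × sin 46° / sin 78°
V₂ = 54.4 × 0.7193/0.9781 = 40 knots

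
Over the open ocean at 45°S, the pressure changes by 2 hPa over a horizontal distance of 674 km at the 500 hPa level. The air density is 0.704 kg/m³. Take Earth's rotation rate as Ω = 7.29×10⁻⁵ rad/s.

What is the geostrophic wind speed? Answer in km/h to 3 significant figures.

Coriolis parameter at 45°S:
f = 2Ω sin φ = 2 × 7.29×10⁻⁵ × sin 45° = 1.03×10⁻⁴ s⁻¹
Pressure gradient: |∂P/∂n| = 200 Pa / 674000 m = 2.97×10⁻⁴ Pa/m
Geostrophic balance (pressure-gradient force = Coriolis force):
V_g = (1/(fρ)) |∂P/∂n| = 2.97×10⁻⁴ / (1.03×10⁻⁴ × 0.704) = 4.09 m/s
Converting: 4.09 m/s × 3.6 = 14.7 km/h

14.7 km/h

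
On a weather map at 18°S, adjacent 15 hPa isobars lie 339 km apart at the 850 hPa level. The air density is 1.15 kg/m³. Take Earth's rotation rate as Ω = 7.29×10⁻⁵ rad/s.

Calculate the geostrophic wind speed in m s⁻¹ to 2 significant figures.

85 m s⁻¹

Coriolis parameter at 18°S:
f = 2Ω sin φ = 2 × 7.29×10⁻⁵ × sin 18° = 4.51×10⁻⁵ s⁻¹
Pressure gradient: |∂P/∂n| = 1500 Pa / 339000 m = 4.42×10⁻³ Pa/m
Geostrophic balance (pressure-gradient force = Coriolis force):
V_g = (1/(fρ)) |∂P/∂n| = 4.42×10⁻³ / (4.51×10⁻⁵ × 1.15) = 85.4 m/s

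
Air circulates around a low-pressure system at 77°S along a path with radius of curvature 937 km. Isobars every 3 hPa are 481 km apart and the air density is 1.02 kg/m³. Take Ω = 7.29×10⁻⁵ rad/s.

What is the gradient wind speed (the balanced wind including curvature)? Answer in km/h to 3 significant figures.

15.0 km/h

Coriolis parameter at 77°S:
f = 2Ω sin φ = 2 × 7.29×10⁻⁵ × sin 77° = 1.42×10⁻⁴ s⁻¹
Pressure gradient: |∂P/∂n| = 300 Pa / 481000 m = 6.24×10⁻⁴ Pa/m
Geostrophic speed: V_g = |∂P/∂n|/(fρ) = 6.24×10⁻⁴/(1.42×10⁻⁴ × 1.02) = 4.30 m/s
Around a low, centrifugal force acts outward with Coriolis, so pressure-gradient force balances both:
(1/ρ)|∂P/∂n| = fV + V²/R  →  V² + fR·V − fR·V_g = 0
With fR = 1.42×10⁻⁴ × 937×10³ m = 133 m/s:
V = [−fR + √((fR)² + 4 fR V_g)]/2 = [−133 + √(133² + 4×133×4.3)]/2 = 4.17 m/s
Subgeostrophic (V < V_g = 4.3 m/s), as expected around a low.
Converting: 4.17 m/s × 3.6 = 15.0 km/h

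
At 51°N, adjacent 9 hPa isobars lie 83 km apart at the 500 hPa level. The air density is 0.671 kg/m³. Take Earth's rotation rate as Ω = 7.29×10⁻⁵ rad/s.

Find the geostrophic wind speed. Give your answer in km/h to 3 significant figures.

513 km/h

Coriolis parameter at 51°N:
f = 2Ω sin φ = 2 × 7.29×10⁻⁵ × sin 51° = 1.13×10⁻⁴ s⁻¹
Pressure gradient: |∂P/∂n| = 900 Pa / 83000 m = 1.08×10⁻² Pa/m
Geostrophic balance (pressure-gradient force = Coriolis force):
V_g = (1/(fρ)) |∂P/∂n| = 1.08×10⁻² / (1.13×10⁻⁴ × 0.671) = 143 m/s
Converting: 143 m/s × 3.6 = 513 km/h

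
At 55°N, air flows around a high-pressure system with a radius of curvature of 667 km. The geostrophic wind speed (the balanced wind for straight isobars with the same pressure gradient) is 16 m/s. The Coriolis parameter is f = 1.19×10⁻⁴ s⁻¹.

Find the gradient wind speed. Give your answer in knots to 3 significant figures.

43.2 knots

Around a high, pressure-gradient force acts outward with centrifugal, so Coriolis balances both:
fV = (1/ρ)|∂P/∂n| + V²/R  →  V² − fR·V + fR·V_g = 0
With fR = 1.19×10⁻⁴ × 667×10³ m = 79.4 m/s:
V = [fR − √((fR)² − 4 fR V_g)]/2 = [79.4 − √(79.4² − 4×79.4×16)]/2 = 22.2 m/s
Supergeostrophic (V > V_g = 16 m/s), as expected around a high.
Converting: 22.2 m/s × 1.944 = 43.2 knots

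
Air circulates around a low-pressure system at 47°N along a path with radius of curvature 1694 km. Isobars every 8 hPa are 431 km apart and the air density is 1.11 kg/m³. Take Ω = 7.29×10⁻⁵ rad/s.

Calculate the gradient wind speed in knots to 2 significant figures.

Coriolis parameter at 47°N:
f = 2Ω sin φ = 2 × 7.29×10⁻⁵ × sin 47° = 1.07×10⁻⁴ s⁻¹
Pressure gradient: |∂P/∂n| = 800 Pa / 431000 m = 1.86×10⁻³ Pa/m
Geostrophic speed: V_g = |∂P/∂n|/(fρ) = 1.86×10⁻³/(1.07×10⁻⁴ × 1.11) = 15.7 m/s
Around a low, centrifugal force acts outward with Coriolis, so pressure-gradient force balances both:
(1/ρ)|∂P/∂n| = fV + V²/R  →  V² + fR·V − fR·V_g = 0
With fR = 1.07×10⁻⁴ × 1694×10³ m = 181 m/s:
V = [−fR + √((fR)² + 4 fR V_g)]/2 = [−181 + √(181² + 4×181×15.7)]/2 = 14.5 m/s
Subgeostrophic (V < V_g = 15.7 m/s), as expected around a low.
Converting: 14.5 m/s × 1.944 = 28 knots

28 knots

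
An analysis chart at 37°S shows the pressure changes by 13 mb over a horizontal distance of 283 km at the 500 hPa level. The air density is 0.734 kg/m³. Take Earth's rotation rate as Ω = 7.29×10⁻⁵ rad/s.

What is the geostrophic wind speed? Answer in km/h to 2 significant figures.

Coriolis parameter at 37°S:
f = 2Ω sin φ = 2 × 7.29×10⁻⁵ × sin 37° = 8.77×10⁻⁵ s⁻¹
Pressure gradient: |∂P/∂n| = 1300 Pa / 283000 m = 4.59×10⁻³ Pa/m
Geostrophic balance (pressure-gradient force = Coriolis force):
V_g = (1/(fρ)) |∂P/∂n| = 4.59×10⁻³ / (8.77×10⁻⁵ × 0.734) = 71.3 m/s
Converting: 71.3 m/s × 3.6 = 260 km/h

260 km/h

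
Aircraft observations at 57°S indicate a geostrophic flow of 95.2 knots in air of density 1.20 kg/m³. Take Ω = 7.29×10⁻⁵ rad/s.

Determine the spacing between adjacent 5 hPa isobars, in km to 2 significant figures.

Coriolis parameter at 57°S:
f = 2Ω sin φ = 2 × 7.29×10⁻⁵ × sin 57° = 1.22×10⁻⁴ s⁻¹
Wind speed in SI: 95.2 knots = 49.0 m/s
Geostrophic balance rearranged: |∂P/∂n| = f ρ V_g
|∂P/∂n| = 1.22×10⁻⁴ × 1.20 × 49.0 = 7.19×10⁻³ Pa/m
Isobar spacing: Δn = ΔP/|∂P/∂n| = 500 Pa / 7.19×10⁻³ Pa/m = 69577 m ≈ 70 km

70 km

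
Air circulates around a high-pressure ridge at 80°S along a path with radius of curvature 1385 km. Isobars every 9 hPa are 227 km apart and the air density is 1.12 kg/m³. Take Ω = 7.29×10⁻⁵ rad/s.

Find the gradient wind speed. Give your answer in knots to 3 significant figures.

Coriolis parameter at 80°S:
f = 2Ω sin φ = 2 × 7.29×10⁻⁵ × sin 80° = 1.44×10⁻⁴ s⁻¹
Pressure gradient: |∂P/∂n| = 900 Pa / 227000 m = 3.96×10⁻³ Pa/m
Geostrophic speed: V_g = |∂P/∂n|/(fρ) = 3.96×10⁻³/(1.44×10⁻⁴ × 1.12) = 24.7 m/s
Around a high, pressure-gradient force acts outward with centrifugal, so Coriolis balances both:
fV = (1/ρ)|∂P/∂n| + V²/R  →  V² − fR·V + fR·V_g = 0
With fR = 1.44×10⁻⁴ × 1385×10³ m = 199 m/s:
V = [fR − √((fR)² − 4 fR V_g)]/2 = [199 − √(199² − 4×199×24.7)]/2 = 28.8 m/s
Supergeostrophic (V > V_g = 24.7 m/s), as expected around a high.
Converting: 28.8 m/s × 1.944 = 56.1 knots

56.1 knots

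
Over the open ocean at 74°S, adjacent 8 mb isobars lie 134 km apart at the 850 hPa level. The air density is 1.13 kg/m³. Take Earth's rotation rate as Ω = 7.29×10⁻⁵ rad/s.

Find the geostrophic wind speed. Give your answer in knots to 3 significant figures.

Coriolis parameter at 74°S:
f = 2Ω sin φ = 2 × 7.29×10⁻⁵ × sin 74° = 1.40×10⁻⁴ s⁻¹
Pressure gradient: |∂P/∂n| = 800 Pa / 134000 m = 5.97×10⁻³ Pa/m
Geostrophic balance (pressure-gradient force = Coriolis force):
V_g = (1/(fρ)) |∂P/∂n| = 5.97×10⁻³ / (1.40×10⁻⁴ × 1.13) = 37.7 m/s
Converting: 37.7 m/s × 1.944 = 73.3 knots

73.3 knots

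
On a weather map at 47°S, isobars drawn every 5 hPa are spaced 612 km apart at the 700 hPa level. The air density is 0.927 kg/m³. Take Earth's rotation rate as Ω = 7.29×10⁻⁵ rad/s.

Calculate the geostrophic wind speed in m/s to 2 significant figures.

Coriolis parameter at 47°S:
f = 2Ω sin φ = 2 × 7.29×10⁻⁵ × sin 47° = 1.07×10⁻⁴ s⁻¹
Pressure gradient: |∂P/∂n| = 500 Pa / 612000 m = 8.17×10⁻⁴ Pa/m
Geostrophic balance (pressure-gradient force = Coriolis force):
V_g = (1/(fρ)) |∂P/∂n| = 8.17×10⁻⁴ / (1.07×10⁻⁴ × 0.927) = 8.27 m/s

8.3 m/s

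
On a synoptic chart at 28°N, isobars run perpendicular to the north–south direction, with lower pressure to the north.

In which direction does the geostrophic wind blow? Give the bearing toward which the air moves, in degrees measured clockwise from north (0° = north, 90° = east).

090°

The pressure-gradient force points toward the north (bearing 000°).
Geostrophic balance: in the Northern Hemisphere the Coriolis force deflects motion to the right, so the geostrophic wind blows 90° to the right of the pressure-gradient force (low pressure on the left).
Rotating 000° by 90° clockwise gives 090° — the wind blows toward the east.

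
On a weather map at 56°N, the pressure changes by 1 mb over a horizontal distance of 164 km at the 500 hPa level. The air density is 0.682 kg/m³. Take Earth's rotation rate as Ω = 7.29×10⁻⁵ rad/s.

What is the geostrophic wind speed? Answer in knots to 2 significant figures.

Coriolis parameter at 56°N:
f = 2Ω sin φ = 2 × 7.29×10⁻⁵ × sin 56° = 1.21×10⁻⁴ s⁻¹
Pressure gradient: |∂P/∂n| = 100 Pa / 164000 m = 6.10×10⁻⁴ Pa/m
Geostrophic balance (pressure-gradient force = Coriolis force):
V_g = (1/(fρ)) |∂P/∂n| = 6.10×10⁻⁴ / (1.21×10⁻⁴ × 0.682) = 7.40 m/s
Converting: 7.40 m/s × 1.944 = 14 knots

14 knots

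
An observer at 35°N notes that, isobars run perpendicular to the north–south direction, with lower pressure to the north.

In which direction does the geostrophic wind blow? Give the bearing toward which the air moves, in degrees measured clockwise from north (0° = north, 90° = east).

090°

The pressure-gradient force points toward the north (bearing 000°).
Geostrophic balance: in the Northern Hemisphere the Coriolis force deflects motion to the right, so the geostrophic wind blows 90° to the right of the pressure-gradient force (low pressure on the left).
Rotating 000° by 90° clockwise gives 090° — the wind blows toward the east.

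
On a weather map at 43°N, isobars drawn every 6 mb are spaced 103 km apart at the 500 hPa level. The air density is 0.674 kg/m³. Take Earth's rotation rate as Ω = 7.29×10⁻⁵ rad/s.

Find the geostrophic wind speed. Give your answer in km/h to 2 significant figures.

310 km/h

Coriolis parameter at 43°N:
f = 2Ω sin φ = 2 × 7.29×10⁻⁵ × sin 43° = 9.94×10⁻⁵ s⁻¹
Pressure gradient: |∂P/∂n| = 600 Pa / 103000 m = 5.83×10⁻³ Pa/m
Geostrophic balance (pressure-gradient force = Coriolis force):
V_g = (1/(fρ)) |∂P/∂n| = 5.83×10⁻³ / (9.94×10⁻⁵ × 0.674) = 86.9 m/s
Converting: 86.9 m/s × 3.6 = 310 km/h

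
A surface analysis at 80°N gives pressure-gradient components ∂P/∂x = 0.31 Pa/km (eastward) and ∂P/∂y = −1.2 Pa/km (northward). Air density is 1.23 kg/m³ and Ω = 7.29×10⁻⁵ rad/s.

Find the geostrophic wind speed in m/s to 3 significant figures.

7.02 m/s

Coriolis parameter at 80°N:
f = 2Ω sin φ = 2 × 7.29×10⁻⁵ × sin 80° = 1.44×10⁻⁴ s⁻¹
Component geostrophic relations (x east, y north):
u_g = −(1/(fρ)) ∂P/∂y,  v_g = (1/(fρ)) ∂P/∂x
u_g = −(−1.2×10⁻³)/(1.44×10⁻⁴ × 1.23) = 6.79 m/s;  v_g = (0.31×10⁻³)/(1.44×10⁻⁴ × 1.23) = 1.76 m/s
|V_g| = √(u_g² + v_g²) = 7.02 m/s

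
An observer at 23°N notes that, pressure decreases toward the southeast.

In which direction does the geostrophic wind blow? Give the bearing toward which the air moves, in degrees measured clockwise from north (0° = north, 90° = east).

225°

The pressure-gradient force points toward the southeast (bearing 135°).
Geostrophic balance: in the Northern Hemisphere the Coriolis force deflects motion to the right, so the geostrophic wind blows 90° to the right of the pressure-gradient force (low pressure on the left).
Rotating 135° by 90° clockwise gives 225° — the wind blows toward the southwest.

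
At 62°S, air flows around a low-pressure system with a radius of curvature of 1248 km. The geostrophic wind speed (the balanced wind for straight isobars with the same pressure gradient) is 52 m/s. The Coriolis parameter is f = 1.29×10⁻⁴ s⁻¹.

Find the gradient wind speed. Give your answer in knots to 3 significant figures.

80.4 knots

Around a low, centrifugal force acts outward with Coriolis, so pressure-gradient force balances both:
(1/ρ)|∂P/∂n| = fV + V²/R  →  V² + fR·V − fR·V_g = 0
With fR = 1.29×10⁻⁴ × 1248×10³ m = 161 m/s:
V = [−fR + √((fR)² + 4 fR V_g)]/2 = [−161 + √(161² + 4×161×52)]/2 = 41.4 m/s
Subgeostrophic (V < V_g = 52 m/s), as expected around a low.
Converting: 41.4 m/s × 1.944 = 80.4 knots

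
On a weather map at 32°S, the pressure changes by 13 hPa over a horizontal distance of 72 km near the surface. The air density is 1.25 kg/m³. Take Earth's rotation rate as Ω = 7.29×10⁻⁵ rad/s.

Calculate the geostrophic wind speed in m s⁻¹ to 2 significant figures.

190 m s⁻¹

Coriolis parameter at 32°S:
f = 2Ω sin φ = 2 × 7.29×10⁻⁵ × sin 32° = 7.73×10⁻⁵ s⁻¹
Pressure gradient: |∂P/∂n| = 1300 Pa / 72000 m = 1.81×10⁻² Pa/m
Geostrophic balance (pressure-gradient force = Coriolis force):
V_g = (1/(fρ)) |∂P/∂n| = 1.81×10⁻² / (7.73×10⁻⁵ × 1.25) = 187 m/s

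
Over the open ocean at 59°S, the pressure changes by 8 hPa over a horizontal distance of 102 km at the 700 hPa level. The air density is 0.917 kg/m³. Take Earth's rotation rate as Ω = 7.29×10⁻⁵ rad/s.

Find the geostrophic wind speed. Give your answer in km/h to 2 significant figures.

250 km/h

Coriolis parameter at 59°S:
f = 2Ω sin φ = 2 × 7.29×10⁻⁵ × sin 59° = 1.25×10⁻⁴ s⁻¹
Pressure gradient: |∂P/∂n| = 800 Pa / 102000 m = 7.84×10⁻³ Pa/m
Geostrophic balance (pressure-gradient force = Coriolis force):
V_g = (1/(fρ)) |∂P/∂n| = 7.84×10⁻³ / (1.25×10⁻⁴ × 0.917) = 68.4 m/s
Converting: 68.4 m/s × 3.6 = 250 km/h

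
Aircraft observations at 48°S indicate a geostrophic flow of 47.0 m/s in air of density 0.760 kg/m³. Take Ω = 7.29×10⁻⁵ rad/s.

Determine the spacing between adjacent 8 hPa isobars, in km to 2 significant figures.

210 km

Coriolis parameter at 48°S:
f = 2Ω sin φ = 2 × 7.29×10⁻⁵ × sin 48° = 1.08×10⁻⁴ s⁻¹
Geostrophic balance rearranged: |∂P/∂n| = f ρ V_g
|∂P/∂n| = 1.08×10⁻⁴ × 0.760 × 47.0 = 3.87×10⁻³ Pa/m
Isobar spacing: Δn = ΔP/|∂P/∂n| = 800 Pa / 3.87×10⁻³ Pa/m = 206703 m ≈ 210 km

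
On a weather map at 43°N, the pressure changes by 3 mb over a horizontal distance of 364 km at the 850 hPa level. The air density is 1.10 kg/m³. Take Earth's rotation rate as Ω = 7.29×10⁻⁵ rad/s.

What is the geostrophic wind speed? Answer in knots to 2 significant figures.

15 knots

Coriolis parameter at 43°N:
f = 2Ω sin φ = 2 × 7.29×10⁻⁵ × sin 43° = 9.94×10⁻⁵ s⁻¹
Pressure gradient: |∂P/∂n| = 300 Pa / 364000 m = 8.24×10⁻⁴ Pa/m
Geostrophic balance (pressure-gradient force = Coriolis force):
V_g = (1/(fρ)) |∂P/∂n| = 8.24×10⁻⁴ / (9.94×10⁻⁵ × 1.10) = 7.54 m/s
Converting: 7.54 m/s × 1.944 = 15 knots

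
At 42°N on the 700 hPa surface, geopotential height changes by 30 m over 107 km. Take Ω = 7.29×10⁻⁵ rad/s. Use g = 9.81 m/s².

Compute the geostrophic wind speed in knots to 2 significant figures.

Coriolis parameter at 42°N:
f = 2Ω sin φ = 2 × 7.29×10⁻⁵ × sin 42° = 9.76×10⁻⁵ s⁻¹
Height gradient: |∂Z/∂n| = 30 m / 107000 m = 2.80×10⁻⁴
On a pressure surface, geostrophic balance gives V_g = (g/f)|∂Z/∂n|:
V_g = 9.81 × 2.80×10⁻⁴ / 9.76×10⁻⁵ = 28.2 m/s
Converting: 28.2 m/s × 1.944 = 55 knots

55 knots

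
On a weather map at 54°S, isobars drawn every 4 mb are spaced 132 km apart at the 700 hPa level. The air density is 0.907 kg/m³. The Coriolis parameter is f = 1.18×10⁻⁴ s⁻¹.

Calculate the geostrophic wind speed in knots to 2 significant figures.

55 knots

Pressure gradient: |∂P/∂n| = 400 Pa / 132000 m = 3.03×10⁻³ Pa/m
Geostrophic balance (pressure-gradient force = Coriolis force):
V_g = (1/(fρ)) |∂P/∂n| = 3.03×10⁻³ / (1.18×10⁻⁴ × 0.907) = 28.3 m/s
Converting: 28.3 m/s × 1.944 = 55 knots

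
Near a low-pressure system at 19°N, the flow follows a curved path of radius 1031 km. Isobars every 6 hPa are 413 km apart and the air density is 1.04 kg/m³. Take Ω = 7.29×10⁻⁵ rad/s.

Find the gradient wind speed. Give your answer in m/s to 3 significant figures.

Coriolis parameter at 19°N:
f = 2Ω sin φ = 2 × 7.29×10⁻⁵ × sin 19° = 4.75×10⁻⁵ s⁻¹
Pressure gradient: |∂P/∂n| = 600 Pa / 413000 m = 1.45×10⁻³ Pa/m
Geostrophic speed: V_g = |∂P/∂n|/(fρ) = 1.45×10⁻³/(4.75×10⁻⁵ × 1.04) = 29.4 m/s
Around a low, centrifugal force acts outward with Coriolis, so pressure-gradient force balances both:
(1/ρ)|∂P/∂n| = fV + V²/R  →  V² + fR·V − fR·V_g = 0
With fR = 4.75×10⁻⁵ × 1031×10³ m = 48.9 m/s:
V = [−fR + √((fR)² + 4 fR V_g)]/2 = [−48.9 + √(48.9² + 4×48.9×29.4)]/2 = 20.7 m/s
Subgeostrophic (V < V_g = 29.4 m/s), as expected around a low.

20.7 m/s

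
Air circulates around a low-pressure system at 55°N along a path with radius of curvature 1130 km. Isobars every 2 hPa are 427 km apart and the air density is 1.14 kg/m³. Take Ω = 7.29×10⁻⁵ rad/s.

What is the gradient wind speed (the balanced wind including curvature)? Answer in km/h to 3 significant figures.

12.1 km/h

Coriolis parameter at 55°N:
f = 2Ω sin φ = 2 × 7.29×10⁻⁵ × sin 55° = 1.19×10⁻⁴ s⁻¹
Pressure gradient: |∂P/∂n| = 200 Pa / 427000 m = 4.68×10⁻⁴ Pa/m
Geostrophic speed: V_g = |∂P/∂n|/(fρ) = 4.68×10⁻⁴/(1.19×10⁻⁴ × 1.14) = 3.44 m/s
Around a low, centrifugal force acts outward with Coriolis, so pressure-gradient force balances both:
(1/ρ)|∂P/∂n| = fV + V²/R  →  V² + fR·V − fR·V_g = 0
With fR = 1.19×10⁻⁴ × 1130×10³ m = 135 m/s:
V = [−fR + √((fR)² + 4 fR V_g)]/2 = [−135 + √(135² + 4×135×3.44)]/2 = 3.36 m/s
Subgeostrophic (V < V_g = 3.44 m/s), as expected around a low.
Converting: 3.36 m/s × 3.6 = 12.1 km/h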